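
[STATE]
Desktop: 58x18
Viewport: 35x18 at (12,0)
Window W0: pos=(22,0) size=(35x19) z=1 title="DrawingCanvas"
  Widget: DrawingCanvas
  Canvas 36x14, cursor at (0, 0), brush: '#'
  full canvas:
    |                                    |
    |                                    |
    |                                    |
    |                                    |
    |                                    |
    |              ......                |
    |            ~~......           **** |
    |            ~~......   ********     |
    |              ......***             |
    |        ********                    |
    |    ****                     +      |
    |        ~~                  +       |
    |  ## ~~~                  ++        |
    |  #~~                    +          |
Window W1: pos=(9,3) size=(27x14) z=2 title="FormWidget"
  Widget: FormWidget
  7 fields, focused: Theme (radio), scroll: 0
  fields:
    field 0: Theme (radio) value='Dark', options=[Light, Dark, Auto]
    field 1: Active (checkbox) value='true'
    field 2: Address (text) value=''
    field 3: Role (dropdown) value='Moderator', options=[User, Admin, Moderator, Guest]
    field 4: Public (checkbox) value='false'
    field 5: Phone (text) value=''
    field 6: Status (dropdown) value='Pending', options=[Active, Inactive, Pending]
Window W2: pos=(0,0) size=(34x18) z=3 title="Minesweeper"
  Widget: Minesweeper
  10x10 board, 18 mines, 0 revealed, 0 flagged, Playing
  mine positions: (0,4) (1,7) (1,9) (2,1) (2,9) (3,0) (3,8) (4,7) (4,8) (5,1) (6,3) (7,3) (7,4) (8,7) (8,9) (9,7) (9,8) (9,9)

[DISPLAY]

━━━━━━━━━━━━━━━━━━━━━┓━━━━━━━━━━━━━
r                    ┃vas          
─────────────────────┨─────────────
                     ┃━┓           
                     ┃ ┃           
                     ┃─┨           
                     ┃ ┃           
                     ┃ ┃           
                     ┃]┃ ......    
                     ┃]┃~......    
                     ┃ ┃~......   *
                     ┃]┃ ......*** 
                     ┃]┃***        
                     ┃ ┃           
                     ┃ ┃           
                     ┃ ┃           
                     ┃━┛           
━━━━━━━━━━━━━━━━━━━━━┛             


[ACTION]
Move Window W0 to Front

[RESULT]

━━━━━━━━━━┏━━━━━━━━━━━━━━━━━━━━━━━━
r         ┃ DrawingCanvas          
──────────┠────────────────────────
          ┃+                       
          ┃                        
          ┃                        
          ┃                        
          ┃                        
          ┃              ......    
          ┃            ~~......    
          ┃            ~~......   *
          ┃              ......*** 
          ┃        ********        
          ┃    ****                
          ┃        ~~              
          ┃  ## ~~~                
          ┃  #~~                   
━━━━━━━━━━┃                        


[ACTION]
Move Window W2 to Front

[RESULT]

━━━━━━━━━━━━━━━━━━━━━┓━━━━━━━━━━━━━
r                    ┃vas          
─────────────────────┨─────────────
                     ┃             
                     ┃             
                     ┃             
                     ┃             
                     ┃             
                     ┃   ......    
                     ┃ ~~......    
                     ┃ ~~......   *
                     ┃   ......*** 
                     ┃*****        
                     ┃             
                     ┃             
                     ┃             
                     ┃             
━━━━━━━━━━━━━━━━━━━━━┛             


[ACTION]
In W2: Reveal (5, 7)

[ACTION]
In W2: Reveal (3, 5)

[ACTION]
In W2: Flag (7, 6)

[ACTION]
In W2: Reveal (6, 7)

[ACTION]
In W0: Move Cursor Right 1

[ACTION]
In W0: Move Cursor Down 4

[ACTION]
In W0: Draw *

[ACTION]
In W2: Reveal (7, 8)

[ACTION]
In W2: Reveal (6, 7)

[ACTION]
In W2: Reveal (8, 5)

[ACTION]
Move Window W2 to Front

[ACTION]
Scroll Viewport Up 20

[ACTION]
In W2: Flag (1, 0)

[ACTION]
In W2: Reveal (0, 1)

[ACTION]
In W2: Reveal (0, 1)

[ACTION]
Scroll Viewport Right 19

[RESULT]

━━━━━━━━━━┓━━━━━━━━━━━━━━━━━━━━━━┓ 
          ┃vas                   ┃ 
──────────┨──────────────────────┨ 
          ┃                      ┃ 
          ┃                      ┃ 
          ┃                      ┃ 
          ┃                      ┃ 
          ┃                      ┃ 
          ┃   ......             ┃ 
          ┃ ~~......           **┃ 
          ┃ ~~......   ********  ┃ 
          ┃   ......***          ┃ 
          ┃*****                 ┃ 
          ┃                  +   ┃ 
          ┃                 +    ┃ 
          ┃               ++     ┃ 
          ┃              +       ┃ 
━━━━━━━━━━┛                      ┃ 


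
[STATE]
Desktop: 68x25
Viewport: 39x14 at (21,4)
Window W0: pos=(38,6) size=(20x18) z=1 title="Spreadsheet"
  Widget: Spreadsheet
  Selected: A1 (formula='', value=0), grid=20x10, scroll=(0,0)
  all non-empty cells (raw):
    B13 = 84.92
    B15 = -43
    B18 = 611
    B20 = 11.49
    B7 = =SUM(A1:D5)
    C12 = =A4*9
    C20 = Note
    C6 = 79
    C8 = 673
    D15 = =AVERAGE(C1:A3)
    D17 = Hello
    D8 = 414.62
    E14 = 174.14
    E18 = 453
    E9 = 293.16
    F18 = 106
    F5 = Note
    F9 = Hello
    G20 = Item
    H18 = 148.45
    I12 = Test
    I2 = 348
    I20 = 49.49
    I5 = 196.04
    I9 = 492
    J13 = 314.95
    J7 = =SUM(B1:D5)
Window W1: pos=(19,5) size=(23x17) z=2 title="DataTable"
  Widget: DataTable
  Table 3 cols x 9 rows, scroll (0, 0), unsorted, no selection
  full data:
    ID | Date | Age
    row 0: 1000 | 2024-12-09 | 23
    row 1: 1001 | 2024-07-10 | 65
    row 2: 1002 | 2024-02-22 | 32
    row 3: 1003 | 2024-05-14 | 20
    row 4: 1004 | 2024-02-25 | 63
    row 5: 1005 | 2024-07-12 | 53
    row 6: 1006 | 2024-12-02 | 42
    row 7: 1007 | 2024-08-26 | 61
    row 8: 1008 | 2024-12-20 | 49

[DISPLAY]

                                       
━━━━━━━━━━━━━━━━━━━━┓                  
DataTable           ┃━━━━━━━━━━━━━━━┓  
────────────────────┨readsheet      ┃  
D  │Date      │Age  ┃───────────────┨  
───┼──────────┼───  ┃               ┃  
000│2024-12-09│23   ┃    A       B  ┃  
001│2024-07-10│65   ┃---------------┃  
002│2024-02-22│32   ┃      [0]      ┃  
003│2024-05-14│20   ┃        0      ┃  
004│2024-02-25│63   ┃        0      ┃  
005│2024-07-12│53   ┃        0      ┃  
006│2024-12-02│42   ┃        0      ┃  
007│2024-08-26│61   ┃        0      ┃  


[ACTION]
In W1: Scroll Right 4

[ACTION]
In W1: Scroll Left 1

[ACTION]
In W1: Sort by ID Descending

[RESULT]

                                       
━━━━━━━━━━━━━━━━━━━━┓                  
DataTable           ┃━━━━━━━━━━━━━━━┓  
────────────────────┨readsheet      ┃  
D ▼│Date      │Age  ┃───────────────┨  
───┼──────────┼───  ┃               ┃  
008│2024-12-20│49   ┃    A       B  ┃  
007│2024-08-26│61   ┃---------------┃  
006│2024-12-02│42   ┃      [0]      ┃  
005│2024-07-12│53   ┃        0      ┃  
004│2024-02-25│63   ┃        0      ┃  
003│2024-05-14│20   ┃        0      ┃  
002│2024-02-22│32   ┃        0      ┃  
001│2024-07-10│65   ┃        0      ┃  


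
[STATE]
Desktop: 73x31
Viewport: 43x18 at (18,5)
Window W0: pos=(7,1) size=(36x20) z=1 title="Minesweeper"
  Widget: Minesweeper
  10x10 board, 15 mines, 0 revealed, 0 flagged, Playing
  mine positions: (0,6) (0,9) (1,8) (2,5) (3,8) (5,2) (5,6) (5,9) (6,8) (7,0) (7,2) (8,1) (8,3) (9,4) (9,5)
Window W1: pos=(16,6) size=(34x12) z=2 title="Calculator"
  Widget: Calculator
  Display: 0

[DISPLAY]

                        ┃                  
━━━━━━━━━━━━━━━━━━━━━━━━━━━━━━━┓           
Calculator                     ┃           
───────────────────────────────┨           
                              0┃           
───┬───┬───┬───┐               ┃           
 7 │ 8 │ 9 │ ÷ │               ┃           
───┼───┼───┼───┤               ┃           
 4 │ 5 │ 6 │ × │               ┃           
───┼───┼───┼───┤               ┃           
 1 │ 2 │ 3 │ - │               ┃           
───┴───┴───┴───┘               ┃           
━━━━━━━━━━━━━━━━━━━━━━━━━━━━━━━┛           
                        ┃                  
                        ┃                  
━━━━━━━━━━━━━━━━━━━━━━━━┛                  
                                           
                                           


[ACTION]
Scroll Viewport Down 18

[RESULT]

 4 │ 5 │ 6 │ × │               ┃           
───┼───┼───┼───┤               ┃           
 1 │ 2 │ 3 │ - │               ┃           
───┴───┴───┴───┘               ┃           
━━━━━━━━━━━━━━━━━━━━━━━━━━━━━━━┛           
                        ┃                  
                        ┃                  
━━━━━━━━━━━━━━━━━━━━━━━━┛                  
                                           
                                           
                                           
                                           
                                           
                                           
                                           
                                           
                                           
                                           


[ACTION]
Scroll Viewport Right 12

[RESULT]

 × │               ┃                       
───┤               ┃                       
 - │               ┃                       
───┘               ┃                       
━━━━━━━━━━━━━━━━━━━┛                       
            ┃                              
            ┃                              
━━━━━━━━━━━━┛                              
                                           
                                           
                                           
                                           
                                           
                                           
                                           
                                           
                                           
                                           


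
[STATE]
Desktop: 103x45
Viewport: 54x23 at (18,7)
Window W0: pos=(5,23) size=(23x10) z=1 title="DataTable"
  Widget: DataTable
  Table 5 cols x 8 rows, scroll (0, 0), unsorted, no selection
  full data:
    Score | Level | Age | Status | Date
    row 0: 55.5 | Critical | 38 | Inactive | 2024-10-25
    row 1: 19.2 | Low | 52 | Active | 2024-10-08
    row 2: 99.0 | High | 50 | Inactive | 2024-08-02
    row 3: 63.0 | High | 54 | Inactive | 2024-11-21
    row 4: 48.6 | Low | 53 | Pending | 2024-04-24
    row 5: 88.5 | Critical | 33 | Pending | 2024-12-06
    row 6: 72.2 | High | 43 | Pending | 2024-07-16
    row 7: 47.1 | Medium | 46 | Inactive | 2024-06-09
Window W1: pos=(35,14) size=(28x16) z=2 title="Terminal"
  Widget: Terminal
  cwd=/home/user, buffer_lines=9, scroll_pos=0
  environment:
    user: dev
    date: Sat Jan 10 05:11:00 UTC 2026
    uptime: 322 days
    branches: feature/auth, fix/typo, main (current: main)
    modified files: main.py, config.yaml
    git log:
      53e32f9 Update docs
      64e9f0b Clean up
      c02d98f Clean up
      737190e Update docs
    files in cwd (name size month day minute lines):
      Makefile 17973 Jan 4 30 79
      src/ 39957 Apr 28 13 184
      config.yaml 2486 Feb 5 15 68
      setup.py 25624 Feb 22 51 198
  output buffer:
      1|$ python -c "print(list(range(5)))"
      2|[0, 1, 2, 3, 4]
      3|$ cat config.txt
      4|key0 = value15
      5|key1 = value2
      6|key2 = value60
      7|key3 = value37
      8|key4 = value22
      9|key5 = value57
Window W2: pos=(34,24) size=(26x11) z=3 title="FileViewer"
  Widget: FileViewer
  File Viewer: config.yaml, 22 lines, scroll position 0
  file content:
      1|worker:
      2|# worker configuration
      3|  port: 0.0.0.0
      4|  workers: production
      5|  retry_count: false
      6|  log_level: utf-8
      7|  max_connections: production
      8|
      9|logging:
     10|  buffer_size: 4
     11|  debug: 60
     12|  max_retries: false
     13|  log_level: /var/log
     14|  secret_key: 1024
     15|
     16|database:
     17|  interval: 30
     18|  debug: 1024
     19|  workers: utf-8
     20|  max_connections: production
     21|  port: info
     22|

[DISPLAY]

                                                      
                                                      
                                                      
                                                      
                                                      
                                                      
                                                      
                 ┏━━━━━━━━━━━━━━━━━━━━━━━━━━┓         
                 ┃ Terminal                 ┃         
                 ┠──────────────────────────┨         
                 ┃$ python -c "print(list(ra┃         
                 ┃[0, 1, 2, 3, 4]           ┃         
                 ┃$ cat config.txt          ┃         
                 ┃key0 = value15            ┃         
                 ┃key1 = value2             ┃         
                 ┃key2 = value60            ┃         
━━━━━━━━━┓       ┃key3 = value37            ┃         
         ┃      ┏━━━━━━━━━━━━━━━━━━━━━━━━┓  ┃         
─────────┨      ┃ FileViewer             ┃  ┃         
  │Age│St┃      ┠────────────────────────┨  ┃         
──┼───┼──┃      ┃worker:                ▲┃  ┃         
al│38 │In┃      ┃# worker configuration █┃  ┃         
  │52 │Ac┃      ┃  port: 0.0.0.0        ░┃━━┛         


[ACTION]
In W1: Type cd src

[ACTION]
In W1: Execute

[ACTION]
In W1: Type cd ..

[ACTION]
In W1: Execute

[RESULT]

                                                      
                                                      
                                                      
                                                      
                                                      
                                                      
                                                      
                 ┏━━━━━━━━━━━━━━━━━━━━━━━━━━┓         
                 ┃ Terminal                 ┃         
                 ┠──────────────────────────┨         
                 ┃$ cat config.txt          ┃         
                 ┃key0 = value15            ┃         
                 ┃key1 = value2             ┃         
                 ┃key2 = value60            ┃         
                 ┃key3 = value37            ┃         
                 ┃key4 = value22            ┃         
━━━━━━━━━┓       ┃key5 = value57            ┃         
         ┃      ┏━━━━━━━━━━━━━━━━━━━━━━━━┓  ┃         
─────────┨      ┃ FileViewer             ┃  ┃         
  │Age│St┃      ┠────────────────────────┨  ┃         
──┼───┼──┃      ┃worker:                ▲┃  ┃         
al│38 │In┃      ┃# worker configuration █┃  ┃         
  │52 │Ac┃      ┃  port: 0.0.0.0        ░┃━━┛         


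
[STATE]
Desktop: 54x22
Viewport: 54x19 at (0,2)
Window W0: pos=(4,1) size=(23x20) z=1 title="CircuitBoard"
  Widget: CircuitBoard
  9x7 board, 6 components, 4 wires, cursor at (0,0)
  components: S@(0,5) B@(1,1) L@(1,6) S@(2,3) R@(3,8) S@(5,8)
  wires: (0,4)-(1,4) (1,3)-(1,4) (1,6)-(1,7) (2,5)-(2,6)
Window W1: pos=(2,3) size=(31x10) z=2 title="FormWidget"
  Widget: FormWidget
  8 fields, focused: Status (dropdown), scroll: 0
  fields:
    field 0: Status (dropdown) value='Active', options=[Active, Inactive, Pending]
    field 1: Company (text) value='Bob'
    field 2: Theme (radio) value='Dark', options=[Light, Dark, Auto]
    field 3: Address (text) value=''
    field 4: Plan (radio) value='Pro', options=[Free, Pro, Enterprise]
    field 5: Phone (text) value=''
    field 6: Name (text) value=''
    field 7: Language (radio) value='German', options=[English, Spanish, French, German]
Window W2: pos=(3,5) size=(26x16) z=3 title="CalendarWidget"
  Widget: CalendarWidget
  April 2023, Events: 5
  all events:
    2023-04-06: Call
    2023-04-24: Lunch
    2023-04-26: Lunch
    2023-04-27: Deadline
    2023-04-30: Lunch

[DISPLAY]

    ┃ CircuitBoard        ┃                           
  ┏━━━━━━━━━━━━━━━━━━━━━━━━━━━━━┓                     
  ┃ FormWidget                  ┃                     
  ┠┏━━━━━━━━━━━━━━━━━━━━━━━━┓───┨                     
  ┃┃ CalendarWidget         ┃ ▼]┃                     
  ┃┠────────────────────────┨  ]┃                     
  ┃┃       April 2023       ┃●) ┃                     
  ┃┃Mo Tu We Th Fr Sa Su    ┃  ]┃                     
  ┃┃                1  2    ┃) P┃                     
  ┃┃ 3  4  5  6*  7  8  9   ┃  ]┃                     
  ┗┃10 11 12 13 14 15 16    ┃━━━┛                     
   ┃17 18 19 20 21 22 23    ┃                         
   ┃24* 25 26* 27* 28 29 30*┃                         
   ┃                        ┃                         
   ┃                        ┃                         
   ┃                        ┃                         
   ┃                        ┃                         
   ┃                        ┃                         
   ┗━━━━━━━━━━━━━━━━━━━━━━━━┛                         


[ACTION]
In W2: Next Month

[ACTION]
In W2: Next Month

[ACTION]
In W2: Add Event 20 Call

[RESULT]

    ┃ CircuitBoard        ┃                           
  ┏━━━━━━━━━━━━━━━━━━━━━━━━━━━━━┓                     
  ┃ FormWidget                  ┃                     
  ┠┏━━━━━━━━━━━━━━━━━━━━━━━━┓───┨                     
  ┃┃ CalendarWidget         ┃ ▼]┃                     
  ┃┠────────────────────────┨  ]┃                     
  ┃┃       June 2023        ┃●) ┃                     
  ┃┃Mo Tu We Th Fr Sa Su    ┃  ]┃                     
  ┃┃          1  2  3  4    ┃) P┃                     
  ┃┃ 5  6  7  8  9 10 11    ┃  ]┃                     
  ┗┃12 13 14 15 16 17 18    ┃━━━┛                     
   ┃19 20* 21 22 23 24 25   ┃                         
   ┃26 27 28 29 30          ┃                         
   ┃                        ┃                         
   ┃                        ┃                         
   ┃                        ┃                         
   ┃                        ┃                         
   ┃                        ┃                         
   ┗━━━━━━━━━━━━━━━━━━━━━━━━┛                         


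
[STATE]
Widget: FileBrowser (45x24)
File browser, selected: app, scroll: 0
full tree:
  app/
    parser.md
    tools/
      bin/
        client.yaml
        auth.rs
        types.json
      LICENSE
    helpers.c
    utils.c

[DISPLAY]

> [-] app/                                   
    parser.md                                
    [+] tools/                               
    helpers.c                                
    utils.c                                  
                                             
                                             
                                             
                                             
                                             
                                             
                                             
                                             
                                             
                                             
                                             
                                             
                                             
                                             
                                             
                                             
                                             
                                             
                                             


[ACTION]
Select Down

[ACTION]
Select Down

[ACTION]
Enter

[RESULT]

  [-] app/                                   
    parser.md                                
  > [-] tools/                               
      [+] bin/                               
      LICENSE                                
    helpers.c                                
    utils.c                                  
                                             
                                             
                                             
                                             
                                             
                                             
                                             
                                             
                                             
                                             
                                             
                                             
                                             
                                             
                                             
                                             
                                             


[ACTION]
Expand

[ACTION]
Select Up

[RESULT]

  [-] app/                                   
  > parser.md                                
    [-] tools/                               
      [+] bin/                               
      LICENSE                                
    helpers.c                                
    utils.c                                  
                                             
                                             
                                             
                                             
                                             
                                             
                                             
                                             
                                             
                                             
                                             
                                             
                                             
                                             
                                             
                                             
                                             


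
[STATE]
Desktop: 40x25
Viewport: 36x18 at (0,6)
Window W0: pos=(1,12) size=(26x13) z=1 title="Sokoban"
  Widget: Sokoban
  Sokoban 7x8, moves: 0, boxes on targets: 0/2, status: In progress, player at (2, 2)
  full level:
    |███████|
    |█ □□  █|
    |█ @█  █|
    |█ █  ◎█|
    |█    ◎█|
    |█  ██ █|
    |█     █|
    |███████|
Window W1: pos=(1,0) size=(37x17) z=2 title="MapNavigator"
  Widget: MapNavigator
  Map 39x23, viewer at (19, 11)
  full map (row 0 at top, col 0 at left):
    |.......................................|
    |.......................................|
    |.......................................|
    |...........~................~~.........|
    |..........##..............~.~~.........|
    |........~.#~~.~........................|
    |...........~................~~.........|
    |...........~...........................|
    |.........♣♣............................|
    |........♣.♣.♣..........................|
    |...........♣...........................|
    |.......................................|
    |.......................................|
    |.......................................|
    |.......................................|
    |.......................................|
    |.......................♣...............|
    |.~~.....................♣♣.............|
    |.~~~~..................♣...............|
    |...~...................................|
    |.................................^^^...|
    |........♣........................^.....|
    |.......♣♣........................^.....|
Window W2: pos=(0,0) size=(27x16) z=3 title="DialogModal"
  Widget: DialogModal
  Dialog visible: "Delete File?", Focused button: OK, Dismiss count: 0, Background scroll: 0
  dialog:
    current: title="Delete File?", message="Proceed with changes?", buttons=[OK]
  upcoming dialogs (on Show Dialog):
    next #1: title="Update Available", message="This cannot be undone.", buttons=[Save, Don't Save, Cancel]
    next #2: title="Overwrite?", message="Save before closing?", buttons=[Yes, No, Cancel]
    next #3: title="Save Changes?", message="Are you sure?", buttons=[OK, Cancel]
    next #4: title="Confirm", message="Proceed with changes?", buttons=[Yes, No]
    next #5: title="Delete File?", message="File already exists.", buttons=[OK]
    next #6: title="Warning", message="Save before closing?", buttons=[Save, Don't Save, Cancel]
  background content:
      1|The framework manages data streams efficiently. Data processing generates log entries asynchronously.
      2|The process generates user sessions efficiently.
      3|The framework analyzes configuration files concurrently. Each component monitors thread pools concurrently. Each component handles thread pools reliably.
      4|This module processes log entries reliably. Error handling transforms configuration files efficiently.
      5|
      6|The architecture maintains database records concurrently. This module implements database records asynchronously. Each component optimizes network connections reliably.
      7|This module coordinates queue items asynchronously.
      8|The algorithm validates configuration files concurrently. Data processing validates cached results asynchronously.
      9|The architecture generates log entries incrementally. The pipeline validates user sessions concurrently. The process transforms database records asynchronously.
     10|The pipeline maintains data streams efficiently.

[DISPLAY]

┃Th┌───────────────────┐og┃.........
┃  │    Delete File?   │  ┃.........
┃Th│Proceed with change│in┃.........
┃Th│        [OK]       │ q┃.........
┃Th└───────────────────┘ c┃.........
┃The architecture generate┃.........
┃The pipeline maintains da┃.........
┃                         ┃.........
┃                         ┃.........
┗━━━━━━━━━━━━━━━━━━━━━━━━━┛.........
 ┗━━━━━━━━━━━━━━━━━━━━━━━━━━━━━━━━━━
 ┃█ @█  █                 ┃         
 ┃█ █  ◎█                 ┃         
 ┃█    ◎█                 ┃         
 ┃█  ██ █                 ┃         
 ┃█     █                 ┃         
 ┃███████                 ┃         
 ┃Moves: 0  0/2           ┃         


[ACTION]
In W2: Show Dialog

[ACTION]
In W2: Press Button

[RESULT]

┃This module processes log┃.........
┃                         ┃.........
┃The architecture maintain┃.........
┃This module coordinates q┃.........
┃The algorithm validates c┃.........
┃The architecture generate┃.........
┃The pipeline maintains da┃.........
┃                         ┃.........
┃                         ┃.........
┗━━━━━━━━━━━━━━━━━━━━━━━━━┛.........
 ┗━━━━━━━━━━━━━━━━━━━━━━━━━━━━━━━━━━
 ┃█ @█  █                 ┃         
 ┃█ █  ◎█                 ┃         
 ┃█    ◎█                 ┃         
 ┃█  ██ █                 ┃         
 ┃█     █                 ┃         
 ┃███████                 ┃         
 ┃Moves: 0  0/2           ┃         


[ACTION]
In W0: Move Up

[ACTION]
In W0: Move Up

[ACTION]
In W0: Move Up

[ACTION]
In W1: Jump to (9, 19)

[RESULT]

┃This module processes log┃......♣..
┃                         ┃.......♣♣
┃The architecture maintain┃......♣..
┃This module coordinates q┃.........
┃The algorithm validates c┃.........
┃The architecture generate┃.........
┃The pipeline maintains da┃.........
┃                         ┃         
┃                         ┃         
┗━━━━━━━━━━━━━━━━━━━━━━━━━┛         
 ┗━━━━━━━━━━━━━━━━━━━━━━━━━━━━━━━━━━
 ┃█ @█  █                 ┃         
 ┃█ █  ◎█                 ┃         
 ┃█    ◎█                 ┃         
 ┃█  ██ █                 ┃         
 ┃█     █                 ┃         
 ┃███████                 ┃         
 ┃Moves: 0  0/2           ┃         


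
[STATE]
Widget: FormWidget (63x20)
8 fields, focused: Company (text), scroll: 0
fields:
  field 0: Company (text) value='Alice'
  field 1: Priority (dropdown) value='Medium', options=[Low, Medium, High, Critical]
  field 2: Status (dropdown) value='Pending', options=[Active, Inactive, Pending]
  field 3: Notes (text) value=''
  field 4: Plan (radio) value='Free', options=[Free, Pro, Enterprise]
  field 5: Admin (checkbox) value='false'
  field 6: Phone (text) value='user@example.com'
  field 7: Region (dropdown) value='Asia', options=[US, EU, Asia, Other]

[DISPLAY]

> Company:    [Alice                                          ]
  Priority:   [Medium                                        ▼]
  Status:     [Pending                                       ▼]
  Notes:      [                                               ]
  Plan:       (●) Free  ( ) Pro  ( ) Enterprise                
  Admin:      [ ]                                              
  Phone:      [user@example.com                               ]
  Region:     [Asia                                          ▼]
                                                               
                                                               
                                                               
                                                               
                                                               
                                                               
                                                               
                                                               
                                                               
                                                               
                                                               
                                                               


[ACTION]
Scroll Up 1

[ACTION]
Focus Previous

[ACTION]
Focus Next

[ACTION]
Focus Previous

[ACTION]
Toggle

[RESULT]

  Company:    [Alice                                          ]
  Priority:   [Medium                                        ▼]
  Status:     [Pending                                       ▼]
  Notes:      [                                               ]
  Plan:       (●) Free  ( ) Pro  ( ) Enterprise                
  Admin:      [ ]                                              
  Phone:      [user@example.com                               ]
> Region:     [Asia                                          ▼]
                                                               
                                                               
                                                               
                                                               
                                                               
                                                               
                                                               
                                                               
                                                               
                                                               
                                                               
                                                               


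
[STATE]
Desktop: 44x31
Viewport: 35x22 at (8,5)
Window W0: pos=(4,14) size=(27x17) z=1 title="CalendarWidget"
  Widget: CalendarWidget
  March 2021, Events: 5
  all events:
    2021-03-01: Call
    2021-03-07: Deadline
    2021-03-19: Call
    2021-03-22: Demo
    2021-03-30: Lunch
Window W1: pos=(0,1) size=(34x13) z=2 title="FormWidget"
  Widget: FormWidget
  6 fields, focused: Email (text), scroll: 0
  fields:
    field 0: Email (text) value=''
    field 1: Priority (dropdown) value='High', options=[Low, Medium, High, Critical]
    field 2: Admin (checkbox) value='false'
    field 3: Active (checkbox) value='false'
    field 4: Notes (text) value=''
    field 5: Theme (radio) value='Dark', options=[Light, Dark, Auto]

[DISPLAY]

ity:   [High           ▼]┃         
:      [ ]               ┃         
e:     [ ]               ┃         
:      [                ]┃         
:      ( ) Light  (●) Dar┃         
                         ┃         
                         ┃         
                         ┃         
━━━━━━━━━━━━━━━━━━━━━━━━━┛         
━━━━━━━━━━━━━━━━━━━━━━┓            
lendarWidget          ┃            
──────────────────────┨            
     March 2021       ┃            
Tu We Th Fr Sa Su     ┃            
  2  3  4  5  6  7*   ┃            
 9 10 11 12 13 14     ┃            
16 17 18 19* 20 21    ┃            
 23 24 25 26 27 28    ┃            
30* 31                ┃            
                      ┃            
                      ┃            
                      ┃            


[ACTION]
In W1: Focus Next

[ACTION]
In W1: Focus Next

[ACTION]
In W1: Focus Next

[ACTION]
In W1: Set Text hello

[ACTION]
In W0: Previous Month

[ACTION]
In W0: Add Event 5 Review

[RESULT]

ity:   [High           ▼]┃         
:      [ ]               ┃         
e:     [ ]               ┃         
:      [                ]┃         
:      ( ) Light  (●) Dar┃         
                         ┃         
                         ┃         
                         ┃         
━━━━━━━━━━━━━━━━━━━━━━━━━┛         
━━━━━━━━━━━━━━━━━━━━━━┓            
lendarWidget          ┃            
──────────────────────┨            
   February 2021      ┃            
Tu We Th Fr Sa Su     ┃            
 2  3  4  5*  6  7    ┃            
 9 10 11 12 13 14     ┃            
16 17 18 19 20 21     ┃            
23 24 25 26 27 28     ┃            
                      ┃            
                      ┃            
                      ┃            
                      ┃            


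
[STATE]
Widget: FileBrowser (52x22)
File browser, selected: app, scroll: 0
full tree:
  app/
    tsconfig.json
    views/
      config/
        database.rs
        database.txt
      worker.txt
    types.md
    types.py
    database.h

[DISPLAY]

> [-] app/                                          
    tsconfig.json                                   
    [+] views/                                      
    types.md                                        
    types.py                                        
    database.h                                      
                                                    
                                                    
                                                    
                                                    
                                                    
                                                    
                                                    
                                                    
                                                    
                                                    
                                                    
                                                    
                                                    
                                                    
                                                    
                                                    


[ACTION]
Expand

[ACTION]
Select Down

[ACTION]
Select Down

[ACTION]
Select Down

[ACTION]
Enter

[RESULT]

  [-] app/                                          
    tsconfig.json                                   
    [+] views/                                      
  > types.md                                        
    types.py                                        
    database.h                                      
                                                    
                                                    
                                                    
                                                    
                                                    
                                                    
                                                    
                                                    
                                                    
                                                    
                                                    
                                                    
                                                    
                                                    
                                                    
                                                    
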